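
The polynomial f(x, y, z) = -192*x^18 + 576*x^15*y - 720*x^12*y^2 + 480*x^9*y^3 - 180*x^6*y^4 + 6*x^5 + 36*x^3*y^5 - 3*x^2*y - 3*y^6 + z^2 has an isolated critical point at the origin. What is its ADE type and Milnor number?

The Hessian of f at 0 is [[0, 0, 0], [0, 0, 0], [0, 0, 2]] with rank 1, so corank 2. A Groebner basis of the Jacobian ideal J(f) in C{x,y,z} is {x^2/6 + y^5, x^3, x*y, z}; counting standard monomials gives mu = 7. Corank 2; j^3 = -3*x^2*y has shape L^2 M (L != M), so D-series; mu = 7 gives D_7.

Type D_7, Milnor number mu = 7.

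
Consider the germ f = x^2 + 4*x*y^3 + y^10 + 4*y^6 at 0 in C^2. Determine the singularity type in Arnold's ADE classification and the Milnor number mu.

Type A_9, Milnor number mu = 9.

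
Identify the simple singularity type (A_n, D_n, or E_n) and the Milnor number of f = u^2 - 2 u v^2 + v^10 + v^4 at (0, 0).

Type A_{9}, Milnor number mu = 9.

The Hessian of f at 0 has rank 1. Corank 1: A-series; mu = 9 gives A_9.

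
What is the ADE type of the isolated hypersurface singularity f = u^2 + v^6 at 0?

The Hessian of f at 0 has rank 1. Corank 1: A-series; mu = 5 gives A_5.

A_{5}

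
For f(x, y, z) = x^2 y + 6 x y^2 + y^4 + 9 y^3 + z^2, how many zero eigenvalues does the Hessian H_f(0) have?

2

Hessian at 0 has rank 1.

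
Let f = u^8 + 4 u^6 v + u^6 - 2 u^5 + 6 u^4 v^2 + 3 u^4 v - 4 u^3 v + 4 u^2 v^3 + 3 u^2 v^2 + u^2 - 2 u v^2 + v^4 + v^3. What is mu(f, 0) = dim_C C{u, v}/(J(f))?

The Hessian of f at 0 has rank 1. Corank 1: A-series; mu = 2 gives A_2.

2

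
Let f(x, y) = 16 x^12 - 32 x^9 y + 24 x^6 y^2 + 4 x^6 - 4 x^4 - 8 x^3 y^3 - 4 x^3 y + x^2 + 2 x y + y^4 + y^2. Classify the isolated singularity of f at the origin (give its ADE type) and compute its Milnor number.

Type A_{3}, Milnor number mu = 3.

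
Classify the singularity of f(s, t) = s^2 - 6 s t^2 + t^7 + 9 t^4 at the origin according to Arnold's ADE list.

A6

The Hessian of f at 0 has rank 1. Corank 1: A-series; mu = 6 gives A_6.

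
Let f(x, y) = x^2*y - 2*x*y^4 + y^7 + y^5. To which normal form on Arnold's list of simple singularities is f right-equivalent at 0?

D_{6}

The Hessian of f at 0 is [[0, 0], [0, 0]] with rank 0, so corank 2. A Groebner basis of the Jacobian ideal J(f) in C{x,y} is {-x*y + y^4, x*y^2, x^2 + 5*x*y}; counting standard monomials gives mu = 6. Corank 2; j^3 = x^2*y has shape L^2 M (L != M), so D-series; mu = 6 gives D_6.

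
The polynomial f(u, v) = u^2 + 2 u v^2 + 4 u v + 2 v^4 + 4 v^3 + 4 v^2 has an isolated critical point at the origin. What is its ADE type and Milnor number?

Type A_{3}, Milnor number mu = 3.

The Hessian of f at 0 has rank 1. Corank 1: A-series; mu = 3 gives A_3.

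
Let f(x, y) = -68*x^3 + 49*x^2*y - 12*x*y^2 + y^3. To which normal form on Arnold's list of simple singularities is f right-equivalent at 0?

D_4

The Hessian of f at 0 is [[0, 0], [0, 0]] with rank 0, so corank 2. A Groebner basis of the Jacobian ideal J(f) in C{x,y} is {y^3, x^2 - 3*y^2/47, x*y - 12*y^2/47}; counting standard monomials gives mu = 4. Corank 2; j^3 = -(4*x - y)*(17*x^2 - 8*x*y + y^2) splits into three distinct lines over C (the quadratic factor has nonzero discriminant), so D_4.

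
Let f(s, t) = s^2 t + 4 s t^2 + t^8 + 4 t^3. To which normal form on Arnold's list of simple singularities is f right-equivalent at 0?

The Hessian of f at 0 has rank 0. Corank 2; j^3 = t*(s + 2*t)^2 has shape L^2 M (L != M), so D-series; mu = 9 gives D_9.

D_9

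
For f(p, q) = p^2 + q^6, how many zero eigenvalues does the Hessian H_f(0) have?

Hessian at 0 has rank 1.

1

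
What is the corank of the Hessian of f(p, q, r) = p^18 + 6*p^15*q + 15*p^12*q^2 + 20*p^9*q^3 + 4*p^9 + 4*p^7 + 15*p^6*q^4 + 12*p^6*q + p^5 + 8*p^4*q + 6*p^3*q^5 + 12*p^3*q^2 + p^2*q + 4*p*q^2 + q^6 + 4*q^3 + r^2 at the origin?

2

Hessian at 0 has rank 1.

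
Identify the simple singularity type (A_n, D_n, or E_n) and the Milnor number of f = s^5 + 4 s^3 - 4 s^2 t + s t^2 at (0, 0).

Type D_{6}, Milnor number mu = 6.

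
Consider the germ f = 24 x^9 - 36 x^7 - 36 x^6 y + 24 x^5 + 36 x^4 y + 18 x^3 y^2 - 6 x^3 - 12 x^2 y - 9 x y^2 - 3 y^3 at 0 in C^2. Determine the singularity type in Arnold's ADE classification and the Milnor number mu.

Type D4, Milnor number mu = 4.

The Hessian of f at 0 has rank 0. Corank 2; j^3 = -3*(x + y)*(2*x^2 + 2*x*y + y^2) splits into three distinct lines over C (the quadratic factor has nonzero discriminant), so D_4.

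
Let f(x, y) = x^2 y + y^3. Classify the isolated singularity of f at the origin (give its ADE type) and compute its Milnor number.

The Hessian of f at 0 is [[0, 0], [0, 0]] with rank 0, so corank 2. A Groebner basis of the Jacobian ideal J(f) in C{x,y} is {y^3, x^2 + 3*y^2, x*y}; counting standard monomials gives mu = 4. Corank 2; j^3 = y*(x^2 + y^2) splits into three distinct lines over C (the quadratic factor has nonzero discriminant), so D_4.

Type D_{4}, Milnor number mu = 4.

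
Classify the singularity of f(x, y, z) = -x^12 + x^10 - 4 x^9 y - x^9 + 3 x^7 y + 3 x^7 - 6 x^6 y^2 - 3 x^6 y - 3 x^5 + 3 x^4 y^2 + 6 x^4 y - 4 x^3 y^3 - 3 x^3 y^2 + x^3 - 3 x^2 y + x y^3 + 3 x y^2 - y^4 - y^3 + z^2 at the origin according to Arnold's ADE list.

E_7

The Hessian of f at 0 has rank 1. Corank 2; j^3 = (x - y)^3 is a perfect cube, so E-series; the 4-jet and mu = 7 give E_7.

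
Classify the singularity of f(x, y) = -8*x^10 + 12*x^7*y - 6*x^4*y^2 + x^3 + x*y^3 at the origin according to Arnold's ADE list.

The Hessian of f at 0 is [[0, 0], [0, 0]] with rank 0, so corank 2. A Groebner basis of the Jacobian ideal J(f) in C{x,y} is {x^3, x*y^2, 3*x^2 + y^3}; counting standard monomials gives mu = 7. Corank 2; j^3 = x^3 is a perfect cube, so E-series; the 4-jet and mu = 7 give E_7.

E_{7}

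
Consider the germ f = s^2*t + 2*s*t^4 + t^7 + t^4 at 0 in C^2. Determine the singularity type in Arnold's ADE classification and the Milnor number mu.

Type D_5, Milnor number mu = 5.

The Hessian of f at 0 has rank 0. Corank 2; j^3 = s^2*t has shape L^2 M (L != M), so D-series; mu = 5 gives D_5.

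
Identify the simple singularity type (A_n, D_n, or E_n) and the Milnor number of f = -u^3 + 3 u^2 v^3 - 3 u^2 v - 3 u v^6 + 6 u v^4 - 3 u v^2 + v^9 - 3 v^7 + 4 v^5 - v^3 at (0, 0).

The Hessian of f at 0 has rank 0. Corank 2; j^3 = -(u + v)^3 is a perfect cube, so E-series; the 5-jet and mu = 8 give E_8.

Type E_{8}, Milnor number mu = 8.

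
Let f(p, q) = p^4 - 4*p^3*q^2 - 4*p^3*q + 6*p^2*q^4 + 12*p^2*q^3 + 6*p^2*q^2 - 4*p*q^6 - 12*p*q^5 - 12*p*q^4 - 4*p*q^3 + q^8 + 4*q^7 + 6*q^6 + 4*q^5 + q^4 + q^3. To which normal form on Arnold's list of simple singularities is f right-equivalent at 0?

E_6

The Hessian of f at 0 is [[0, 0], [0, 0]] with rank 0, so corank 2. A Groebner basis of the Jacobian ideal J(f) in C{p,q} is {p^3 - 3*p^2*q, q^2}; counting standard monomials gives mu = 6. Corank 2; j^3 = q^3 is a perfect cube, so E-series; the 4-jet and mu = 6 give E_6.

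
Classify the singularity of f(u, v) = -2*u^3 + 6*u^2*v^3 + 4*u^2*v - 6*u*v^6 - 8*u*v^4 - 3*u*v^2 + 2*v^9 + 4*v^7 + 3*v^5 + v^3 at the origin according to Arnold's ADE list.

D_4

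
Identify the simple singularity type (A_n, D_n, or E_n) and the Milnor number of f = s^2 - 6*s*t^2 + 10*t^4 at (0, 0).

The Hessian of f at 0 has rank 1. Corank 1: A-series; mu = 3 gives A_3.

Type A_3, Milnor number mu = 3.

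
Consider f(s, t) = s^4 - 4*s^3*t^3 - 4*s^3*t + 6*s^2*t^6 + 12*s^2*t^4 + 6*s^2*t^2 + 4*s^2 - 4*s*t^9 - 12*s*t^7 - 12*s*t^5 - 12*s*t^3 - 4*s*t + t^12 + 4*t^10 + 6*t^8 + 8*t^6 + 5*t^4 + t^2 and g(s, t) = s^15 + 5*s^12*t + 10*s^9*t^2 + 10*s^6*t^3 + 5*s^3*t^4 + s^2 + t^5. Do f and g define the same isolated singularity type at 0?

No.

The Hessian of f at 0 has rank 1. Corank 1: A-series; mu = 3 gives A_3. The Hessian of g at 0 has rank 1. Corank 1: A-series; mu = 4 gives A_4. f is A_3 but g is A_4, hence not right-equivalent.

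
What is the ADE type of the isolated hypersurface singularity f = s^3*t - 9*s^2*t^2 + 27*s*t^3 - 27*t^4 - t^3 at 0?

The Hessian of f at 0 is [[0, 0], [0, 0]] with rank 0, so corank 2. A Groebner basis of the Jacobian ideal J(f) in C{s,t} is {s^3 - 27*s*t^2 - 3*t^2, s^2*t - 6*s*t^2, t^3}; counting standard monomials gives mu = 7. Corank 2; j^3 = -t^3 is a perfect cube, so E-series; the 4-jet and mu = 7 give E_7.

E_7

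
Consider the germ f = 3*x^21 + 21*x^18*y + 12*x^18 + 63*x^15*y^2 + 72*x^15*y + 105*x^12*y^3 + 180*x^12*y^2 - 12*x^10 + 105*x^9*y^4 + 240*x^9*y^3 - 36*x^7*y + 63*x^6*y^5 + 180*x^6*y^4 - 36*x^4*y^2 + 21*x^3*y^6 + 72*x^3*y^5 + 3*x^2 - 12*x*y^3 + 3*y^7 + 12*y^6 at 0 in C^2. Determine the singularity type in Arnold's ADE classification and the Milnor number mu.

Type A_6, Milnor number mu = 6.

The Hessian of f at 0 has rank 1. Corank 1: A-series; mu = 6 gives A_6.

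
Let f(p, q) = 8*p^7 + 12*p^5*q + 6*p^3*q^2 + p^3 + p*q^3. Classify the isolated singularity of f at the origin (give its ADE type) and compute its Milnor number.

Type E7, Milnor number mu = 7.

The Hessian of f at 0 is [[0, 0], [0, 0]] with rank 0, so corank 2. A Groebner basis of the Jacobian ideal J(f) in C{p,q} is {p^3, p*q^2, 3*p^2 + q^3}; counting standard monomials gives mu = 7. Corank 2; j^3 = p^3 is a perfect cube, so E-series; the 4-jet and mu = 7 give E_7.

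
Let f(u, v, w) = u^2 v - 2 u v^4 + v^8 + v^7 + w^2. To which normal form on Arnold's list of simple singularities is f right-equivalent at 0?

The Hessian of f at 0 has rank 1. Corank 2; j^3 = u^2*v has shape L^2 M (L != M), so D-series; mu = 9 gives D_9.

D_9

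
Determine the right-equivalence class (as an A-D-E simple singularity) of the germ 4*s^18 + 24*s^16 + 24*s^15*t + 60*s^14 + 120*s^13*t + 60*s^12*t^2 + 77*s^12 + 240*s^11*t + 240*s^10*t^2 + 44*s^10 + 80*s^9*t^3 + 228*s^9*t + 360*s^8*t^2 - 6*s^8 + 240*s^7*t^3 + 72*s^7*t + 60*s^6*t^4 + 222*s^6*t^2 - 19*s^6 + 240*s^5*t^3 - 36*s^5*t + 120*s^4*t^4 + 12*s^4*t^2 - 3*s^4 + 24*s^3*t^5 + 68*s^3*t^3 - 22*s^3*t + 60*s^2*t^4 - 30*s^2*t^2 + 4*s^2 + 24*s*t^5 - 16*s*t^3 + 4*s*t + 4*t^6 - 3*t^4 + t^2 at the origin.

The Hessian of f at 0 is [[8, 4], [4, 2]] with rank 1, so corank 1. A Groebner basis of the Jacobian ideal J(f) in C{s,t} is {t^3, s + t/2}; counting standard monomials gives mu = 3. Corank 1: A-series; mu = 3 gives A_3.

A3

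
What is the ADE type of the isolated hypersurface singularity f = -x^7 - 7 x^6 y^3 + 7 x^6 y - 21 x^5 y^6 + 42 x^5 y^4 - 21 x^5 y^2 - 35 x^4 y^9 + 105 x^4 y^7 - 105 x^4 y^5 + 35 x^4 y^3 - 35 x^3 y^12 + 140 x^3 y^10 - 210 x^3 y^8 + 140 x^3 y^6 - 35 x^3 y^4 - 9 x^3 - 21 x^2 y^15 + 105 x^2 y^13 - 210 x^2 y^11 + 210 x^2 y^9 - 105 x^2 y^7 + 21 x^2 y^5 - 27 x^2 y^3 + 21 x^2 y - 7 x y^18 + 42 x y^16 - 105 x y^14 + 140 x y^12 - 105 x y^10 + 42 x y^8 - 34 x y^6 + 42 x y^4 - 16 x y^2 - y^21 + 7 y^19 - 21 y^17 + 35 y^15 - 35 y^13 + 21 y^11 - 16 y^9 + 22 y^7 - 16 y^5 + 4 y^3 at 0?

D_8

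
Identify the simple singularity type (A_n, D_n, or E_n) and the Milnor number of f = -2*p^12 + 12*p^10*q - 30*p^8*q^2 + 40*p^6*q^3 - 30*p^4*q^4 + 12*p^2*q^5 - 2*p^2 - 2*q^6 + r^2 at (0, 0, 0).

Type A_{5}, Milnor number mu = 5.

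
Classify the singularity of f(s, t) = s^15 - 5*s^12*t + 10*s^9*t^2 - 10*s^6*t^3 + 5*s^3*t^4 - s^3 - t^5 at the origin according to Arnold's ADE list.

The Hessian of f at 0 is [[0, 0], [0, 0]] with rank 0, so corank 2. A Groebner basis of the Jacobian ideal J(f) in C{s,t} is {t^4, s^2}; counting standard monomials gives mu = 8. Corank 2; j^3 = -s^3 is a perfect cube, so E-series; the 5-jet and mu = 8 give E_8.

E8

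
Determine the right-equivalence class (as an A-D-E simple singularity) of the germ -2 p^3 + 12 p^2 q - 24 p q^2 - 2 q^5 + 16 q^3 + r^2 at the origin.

E_{8}

The Hessian of f at 0 has rank 1. Corank 2; j^3 = -2*(p - 2*q)^3 is a perfect cube, so E-series; the 5-jet and mu = 8 give E_8.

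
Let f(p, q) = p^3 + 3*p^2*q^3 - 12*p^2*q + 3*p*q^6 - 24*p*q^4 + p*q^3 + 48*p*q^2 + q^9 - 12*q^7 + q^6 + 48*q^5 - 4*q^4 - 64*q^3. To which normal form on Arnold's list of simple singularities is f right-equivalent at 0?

The Hessian of f at 0 is [[0, 0], [0, 0]] with rank 0, so corank 2. A Groebner basis of the Jacobian ideal J(f) in C{p,q} is {p^3 - 12*p^2*q - 384*p^2 + 3072*p*q - 6144*q^2, 12*p^2 + p*q^2 - 96*p*q + 192*q^2, 3*p^2 - 24*p*q + q^3 + 48*q^2}; counting standard monomials gives mu = 7. Corank 2; j^3 = (p - 4*q)^3 is a perfect cube, so E-series; the 4-jet and mu = 7 give E_7.

E_{7}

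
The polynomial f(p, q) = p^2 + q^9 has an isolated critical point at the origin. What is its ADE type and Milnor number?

The Hessian of f at 0 has rank 1. Corank 1: A-series; mu = 8 gives A_8.

Type A8, Milnor number mu = 8.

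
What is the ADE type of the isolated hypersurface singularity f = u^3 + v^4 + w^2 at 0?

The Hessian of f at 0 has rank 1. Corank 2; j^3 = u^3 is a perfect cube, so E-series; the 4-jet and mu = 6 give E_6.

E_{6}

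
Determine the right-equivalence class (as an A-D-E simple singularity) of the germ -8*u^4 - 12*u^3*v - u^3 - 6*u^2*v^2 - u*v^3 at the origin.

E_{7}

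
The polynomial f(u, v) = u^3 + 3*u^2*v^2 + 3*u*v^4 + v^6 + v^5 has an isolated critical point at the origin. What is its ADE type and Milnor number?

Type E_{8}, Milnor number mu = 8.

The Hessian of f at 0 has rank 0. Corank 2; j^3 = u^3 is a perfect cube, so E-series; the 5-jet and mu = 8 give E_8.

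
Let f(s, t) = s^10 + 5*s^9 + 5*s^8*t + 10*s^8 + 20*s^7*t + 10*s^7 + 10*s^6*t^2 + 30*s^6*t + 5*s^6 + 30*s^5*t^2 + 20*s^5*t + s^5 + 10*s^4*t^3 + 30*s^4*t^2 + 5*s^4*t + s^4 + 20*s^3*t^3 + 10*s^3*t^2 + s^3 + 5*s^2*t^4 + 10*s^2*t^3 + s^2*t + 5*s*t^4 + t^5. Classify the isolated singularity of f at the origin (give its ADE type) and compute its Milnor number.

Type D_6, Milnor number mu = 6.

The Hessian of f at 0 has rank 0. Corank 2; j^3 = s^2*(s + t) has shape L^2 M (L != M), so D-series; mu = 6 gives D_6.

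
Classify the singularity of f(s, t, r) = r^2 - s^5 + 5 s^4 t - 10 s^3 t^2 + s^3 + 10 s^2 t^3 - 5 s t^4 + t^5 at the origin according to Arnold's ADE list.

The Hessian of f at 0 has rank 1. Corank 2; j^3 = s^3 is a perfect cube, so E-series; the 5-jet and mu = 8 give E_8.

E_8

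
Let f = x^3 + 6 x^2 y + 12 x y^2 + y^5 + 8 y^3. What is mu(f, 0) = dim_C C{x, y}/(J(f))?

The Hessian of f at 0 is [[0, 0], [0, 0]] with rank 0, so corank 2. A Groebner basis of the Jacobian ideal J(f) in C{x,y} is {y^4, x^2 + 4*x*y + 4*y^2}; counting standard monomials gives mu = 8. Corank 2; j^3 = (x + 2*y)^3 is a perfect cube, so E-series; the 5-jet and mu = 8 give E_8.

8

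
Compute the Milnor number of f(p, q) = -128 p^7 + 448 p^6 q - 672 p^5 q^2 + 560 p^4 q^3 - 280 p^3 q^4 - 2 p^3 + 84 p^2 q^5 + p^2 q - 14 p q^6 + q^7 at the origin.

The Hessian of f at 0 has rank 0. Corank 2; j^3 = -p^2*(2*p - q) has shape L^2 M (L != M), so D-series; mu = 8 gives D_8.

8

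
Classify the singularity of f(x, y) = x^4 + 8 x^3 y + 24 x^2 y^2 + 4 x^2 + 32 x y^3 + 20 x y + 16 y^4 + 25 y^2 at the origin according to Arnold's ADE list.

A3

The Hessian of f at 0 is [[8, 20], [20, 50]] with rank 1, so corank 1. A Groebner basis of the Jacobian ideal J(f) in C{x,y} is {y^3, x + 5*y/2}; counting standard monomials gives mu = 3. Corank 1: A-series; mu = 3 gives A_3.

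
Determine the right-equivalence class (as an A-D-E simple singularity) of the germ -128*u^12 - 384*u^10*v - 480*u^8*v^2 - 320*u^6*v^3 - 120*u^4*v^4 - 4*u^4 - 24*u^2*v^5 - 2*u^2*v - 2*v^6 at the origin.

D_{7}

The Hessian of f at 0 has rank 0. Corank 2; j^3 = -2*u^2*v has shape L^2 M (L != M), so D-series; mu = 7 gives D_7.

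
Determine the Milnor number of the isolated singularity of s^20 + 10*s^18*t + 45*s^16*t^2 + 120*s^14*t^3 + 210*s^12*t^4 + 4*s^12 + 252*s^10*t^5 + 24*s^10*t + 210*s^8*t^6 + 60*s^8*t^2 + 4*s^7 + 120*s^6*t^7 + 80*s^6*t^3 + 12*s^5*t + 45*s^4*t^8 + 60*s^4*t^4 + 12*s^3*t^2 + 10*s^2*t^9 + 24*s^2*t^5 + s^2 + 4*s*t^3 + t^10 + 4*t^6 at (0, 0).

9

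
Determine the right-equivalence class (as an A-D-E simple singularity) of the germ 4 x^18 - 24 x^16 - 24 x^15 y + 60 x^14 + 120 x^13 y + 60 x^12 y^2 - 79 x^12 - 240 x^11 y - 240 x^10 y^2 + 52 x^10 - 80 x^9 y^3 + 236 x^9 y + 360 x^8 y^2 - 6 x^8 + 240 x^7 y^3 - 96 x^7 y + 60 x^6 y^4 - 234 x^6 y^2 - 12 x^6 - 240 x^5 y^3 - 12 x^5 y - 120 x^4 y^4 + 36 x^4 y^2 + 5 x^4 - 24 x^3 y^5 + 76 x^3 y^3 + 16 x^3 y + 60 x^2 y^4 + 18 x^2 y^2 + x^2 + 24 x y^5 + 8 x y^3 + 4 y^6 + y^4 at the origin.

A_{3}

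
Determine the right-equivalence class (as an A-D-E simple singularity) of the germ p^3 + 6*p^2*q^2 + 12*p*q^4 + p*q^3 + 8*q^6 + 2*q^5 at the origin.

E_{7}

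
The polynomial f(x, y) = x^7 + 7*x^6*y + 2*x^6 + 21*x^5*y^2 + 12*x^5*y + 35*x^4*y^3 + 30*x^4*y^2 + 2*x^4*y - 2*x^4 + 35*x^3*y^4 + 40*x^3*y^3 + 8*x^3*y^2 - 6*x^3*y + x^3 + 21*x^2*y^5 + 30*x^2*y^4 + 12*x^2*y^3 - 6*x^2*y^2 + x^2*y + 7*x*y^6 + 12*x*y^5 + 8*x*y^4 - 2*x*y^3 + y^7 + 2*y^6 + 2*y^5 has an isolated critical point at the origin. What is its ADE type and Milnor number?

The Hessian of f at 0 has rank 0. Corank 2; j^3 = x^2*(x + y) has shape L^2 M (L != M), so D-series; mu = 6 gives D_6.

Type D_6, Milnor number mu = 6.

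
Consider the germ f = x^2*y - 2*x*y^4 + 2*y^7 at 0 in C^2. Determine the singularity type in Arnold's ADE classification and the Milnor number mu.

Type D_{8}, Milnor number mu = 8.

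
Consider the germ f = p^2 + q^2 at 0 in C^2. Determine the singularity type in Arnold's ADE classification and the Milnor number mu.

Type A_1, Milnor number mu = 1.

The Hessian of f at 0 has rank 2. Corank 0: nondegenerate Morse point, so A_1.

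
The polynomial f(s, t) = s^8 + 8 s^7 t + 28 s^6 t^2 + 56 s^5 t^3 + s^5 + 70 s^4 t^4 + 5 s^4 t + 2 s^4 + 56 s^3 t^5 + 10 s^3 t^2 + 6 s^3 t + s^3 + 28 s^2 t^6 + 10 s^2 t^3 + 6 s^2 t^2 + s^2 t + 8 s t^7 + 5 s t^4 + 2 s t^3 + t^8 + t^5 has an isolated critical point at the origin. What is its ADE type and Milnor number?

Type D_9, Milnor number mu = 9.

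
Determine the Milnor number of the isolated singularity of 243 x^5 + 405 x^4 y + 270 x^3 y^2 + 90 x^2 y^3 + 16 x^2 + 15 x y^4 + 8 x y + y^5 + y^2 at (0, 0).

4

The Hessian of f at 0 is [[32, 8], [8, 2]] with rank 1, so corank 1. A Groebner basis of the Jacobian ideal J(f) in C{x,y} is {y^4, x + y/4}; counting standard monomials gives mu = 4. Corank 1: A-series; mu = 4 gives A_4.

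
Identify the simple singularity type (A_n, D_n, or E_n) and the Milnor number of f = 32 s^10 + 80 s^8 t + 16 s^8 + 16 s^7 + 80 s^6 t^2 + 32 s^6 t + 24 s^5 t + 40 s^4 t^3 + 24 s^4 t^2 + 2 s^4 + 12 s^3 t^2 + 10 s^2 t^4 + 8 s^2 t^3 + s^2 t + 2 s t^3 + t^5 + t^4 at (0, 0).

The Hessian of f at 0 is [[0, 0], [0, 0]] with rank 0, so corank 2. A Groebner basis of the Jacobian ideal J(f) in C{s,t} is {s*t^2, s*t + t^3, s^2 - 4*s*t}; counting standard monomials gives mu = 5. Corank 2; j^3 = s^2*t has shape L^2 M (L != M), so D-series; mu = 5 gives D_5.

Type D_{5}, Milnor number mu = 5.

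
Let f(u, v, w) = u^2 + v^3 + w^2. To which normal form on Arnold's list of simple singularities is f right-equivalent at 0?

A2

The Hessian of f at 0 has rank 2. Corank 1: A-series; mu = 2 gives A_2.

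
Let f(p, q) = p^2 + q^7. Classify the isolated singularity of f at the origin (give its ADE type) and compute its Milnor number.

Type A6, Milnor number mu = 6.

The Hessian of f at 0 is [[2, 0], [0, 0]] with rank 1, so corank 1. A Groebner basis of the Jacobian ideal J(f) in C{p,q} is {q^6, p}; counting standard monomials gives mu = 6. Corank 1: A-series; mu = 6 gives A_6.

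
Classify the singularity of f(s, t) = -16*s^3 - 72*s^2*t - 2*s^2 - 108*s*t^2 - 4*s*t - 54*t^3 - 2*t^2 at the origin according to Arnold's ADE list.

A_{2}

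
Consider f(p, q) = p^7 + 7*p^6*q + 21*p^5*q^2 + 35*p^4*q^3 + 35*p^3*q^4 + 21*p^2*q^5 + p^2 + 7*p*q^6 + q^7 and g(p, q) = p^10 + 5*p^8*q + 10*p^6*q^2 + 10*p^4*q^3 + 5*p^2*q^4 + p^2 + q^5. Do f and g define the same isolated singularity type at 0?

No.

The Hessian of f at 0 has rank 1. Corank 1: A-series; mu = 6 gives A_6. The Hessian of g at 0 has rank 1. Corank 1: A-series; mu = 4 gives A_4. f is A_6 but g is A_4, hence not right-equivalent.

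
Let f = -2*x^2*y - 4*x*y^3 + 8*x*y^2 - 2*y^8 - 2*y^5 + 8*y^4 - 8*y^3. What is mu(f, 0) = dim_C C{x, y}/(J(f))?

The Hessian of f at 0 has rank 0. Corank 2; j^3 = -2*y*(x - 2*y)^2 has shape L^2 M (L != M), so D-series; mu = 9 gives D_9.

9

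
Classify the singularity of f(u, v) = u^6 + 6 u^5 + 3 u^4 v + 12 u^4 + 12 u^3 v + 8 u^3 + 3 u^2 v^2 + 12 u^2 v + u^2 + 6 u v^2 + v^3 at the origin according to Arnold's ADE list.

The Hessian of f at 0 has rank 1. Corank 1: A-series; mu = 2 gives A_2.

A2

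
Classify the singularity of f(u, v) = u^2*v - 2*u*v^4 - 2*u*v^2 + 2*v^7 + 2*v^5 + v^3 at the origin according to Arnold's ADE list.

The Hessian of f at 0 is [[0, 0], [0, 0]] with rank 0, so corank 2. A Groebner basis of the Jacobian ideal J(f) in C{u,v} is {u^2/6 + u*v^3 - 4*u*v/3 + 7*v^2/6, -u*v + v^4 + v^2, u^3 - 3*u*v^2 + 2*v^3, u^2*v - 2*u*v^2 + v^3}; counting standard monomials gives mu = 8. Corank 2; j^3 = v*(u - v)^2 has shape L^2 M (L != M), so D-series; mu = 8 gives D_8.

D8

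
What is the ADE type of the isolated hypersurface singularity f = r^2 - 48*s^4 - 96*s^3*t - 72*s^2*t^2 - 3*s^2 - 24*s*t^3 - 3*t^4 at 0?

A_{3}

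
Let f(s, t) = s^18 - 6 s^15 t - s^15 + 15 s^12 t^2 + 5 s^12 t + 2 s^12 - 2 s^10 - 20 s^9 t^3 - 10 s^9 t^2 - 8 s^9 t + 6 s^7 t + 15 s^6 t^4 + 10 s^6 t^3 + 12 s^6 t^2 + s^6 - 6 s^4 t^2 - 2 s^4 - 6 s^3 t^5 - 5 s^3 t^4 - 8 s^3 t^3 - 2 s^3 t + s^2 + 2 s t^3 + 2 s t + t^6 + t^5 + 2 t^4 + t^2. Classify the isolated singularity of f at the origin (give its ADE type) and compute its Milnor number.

The Hessian of f at 0 has rank 1. Corank 1: A-series; mu = 4 gives A_4.

Type A4, Milnor number mu = 4.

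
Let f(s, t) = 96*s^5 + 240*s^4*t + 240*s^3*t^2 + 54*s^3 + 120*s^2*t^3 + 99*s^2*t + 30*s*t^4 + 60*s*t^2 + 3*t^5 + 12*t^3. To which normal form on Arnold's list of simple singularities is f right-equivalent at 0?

D6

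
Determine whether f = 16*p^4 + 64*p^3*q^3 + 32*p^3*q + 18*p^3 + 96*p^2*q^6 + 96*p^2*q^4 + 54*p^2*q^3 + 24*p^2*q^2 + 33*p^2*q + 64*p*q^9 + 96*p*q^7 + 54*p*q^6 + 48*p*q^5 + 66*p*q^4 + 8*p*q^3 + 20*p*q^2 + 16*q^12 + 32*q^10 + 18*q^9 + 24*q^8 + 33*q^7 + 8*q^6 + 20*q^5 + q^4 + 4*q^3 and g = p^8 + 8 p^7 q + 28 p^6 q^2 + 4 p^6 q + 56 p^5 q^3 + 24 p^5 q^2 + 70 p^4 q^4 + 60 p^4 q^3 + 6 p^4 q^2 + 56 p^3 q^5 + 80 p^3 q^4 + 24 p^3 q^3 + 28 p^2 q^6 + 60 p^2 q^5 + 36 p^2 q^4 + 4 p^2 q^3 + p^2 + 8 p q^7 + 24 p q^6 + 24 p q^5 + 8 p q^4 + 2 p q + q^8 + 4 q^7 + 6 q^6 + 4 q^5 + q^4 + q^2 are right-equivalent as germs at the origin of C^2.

No.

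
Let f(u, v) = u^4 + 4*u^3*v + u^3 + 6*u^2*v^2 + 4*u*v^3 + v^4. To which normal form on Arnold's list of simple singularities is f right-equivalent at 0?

E_{6}

The Hessian of f at 0 has rank 0. Corank 2; j^3 = u^3 is a perfect cube, so E-series; the 4-jet and mu = 6 give E_6.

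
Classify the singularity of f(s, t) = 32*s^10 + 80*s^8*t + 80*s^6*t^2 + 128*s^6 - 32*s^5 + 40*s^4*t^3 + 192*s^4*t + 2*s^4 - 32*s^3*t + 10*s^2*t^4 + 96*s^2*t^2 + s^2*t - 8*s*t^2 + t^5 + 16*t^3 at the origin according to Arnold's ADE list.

D6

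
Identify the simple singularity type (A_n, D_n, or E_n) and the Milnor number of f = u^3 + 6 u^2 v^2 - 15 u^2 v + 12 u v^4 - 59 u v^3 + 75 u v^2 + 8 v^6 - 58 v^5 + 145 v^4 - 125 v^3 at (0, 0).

Type E_7, Milnor number mu = 7.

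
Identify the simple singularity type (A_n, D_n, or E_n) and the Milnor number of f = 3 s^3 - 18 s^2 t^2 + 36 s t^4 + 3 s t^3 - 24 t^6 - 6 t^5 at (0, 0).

Type E_{7}, Milnor number mu = 7.

The Hessian of f at 0 is [[0, 0], [0, 0]] with rank 0, so corank 2. A Groebner basis of the Jacobian ideal J(f) in C{s,t} is {-s^2/4 + t^4 - t^3/12, s^3, s^2*t + s^2/12 + t^3/36, -s^2/2 + s*t^2 - t^3/6}; counting standard monomials gives mu = 7. Corank 2; j^3 = 3*s^3 is a perfect cube, so E-series; the 4-jet and mu = 7 give E_7.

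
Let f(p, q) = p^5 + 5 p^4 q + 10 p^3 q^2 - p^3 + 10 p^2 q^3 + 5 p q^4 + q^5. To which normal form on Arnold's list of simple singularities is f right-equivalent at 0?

E_{8}

The Hessian of f at 0 has rank 0. Corank 2; j^3 = -p^3 is a perfect cube, so E-series; the 5-jet and mu = 8 give E_8.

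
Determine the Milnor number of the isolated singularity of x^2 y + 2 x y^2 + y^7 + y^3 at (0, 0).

8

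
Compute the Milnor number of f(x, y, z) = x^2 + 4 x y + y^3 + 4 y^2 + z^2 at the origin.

The Hessian of f at 0 has rank 2. Corank 1: A-series; mu = 2 gives A_2.

2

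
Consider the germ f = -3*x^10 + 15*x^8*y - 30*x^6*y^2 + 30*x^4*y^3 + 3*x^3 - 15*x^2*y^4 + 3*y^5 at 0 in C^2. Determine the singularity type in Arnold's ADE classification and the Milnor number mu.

Type E_{8}, Milnor number mu = 8.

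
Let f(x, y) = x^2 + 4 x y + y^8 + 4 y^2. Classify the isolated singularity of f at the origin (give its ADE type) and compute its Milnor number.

The Hessian of f at 0 has rank 1. Corank 1: A-series; mu = 7 gives A_7.

Type A_{7}, Milnor number mu = 7.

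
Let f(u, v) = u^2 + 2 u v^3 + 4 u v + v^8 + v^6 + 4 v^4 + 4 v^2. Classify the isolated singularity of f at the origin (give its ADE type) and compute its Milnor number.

The Hessian of f at 0 is [[2, 4], [4, 8]] with rank 1, so corank 1. A Groebner basis of the Jacobian ideal J(f) in C{u,v} is {u^3 - 12*u*v^2 + 16*u + 32*v, u^2*v + 4*u*v^2 - 4*u - 8*v, u + v^3 + 2*v}; counting standard monomials gives mu = 7. Corank 1: A-series; mu = 7 gives A_7.

Type A7, Milnor number mu = 7.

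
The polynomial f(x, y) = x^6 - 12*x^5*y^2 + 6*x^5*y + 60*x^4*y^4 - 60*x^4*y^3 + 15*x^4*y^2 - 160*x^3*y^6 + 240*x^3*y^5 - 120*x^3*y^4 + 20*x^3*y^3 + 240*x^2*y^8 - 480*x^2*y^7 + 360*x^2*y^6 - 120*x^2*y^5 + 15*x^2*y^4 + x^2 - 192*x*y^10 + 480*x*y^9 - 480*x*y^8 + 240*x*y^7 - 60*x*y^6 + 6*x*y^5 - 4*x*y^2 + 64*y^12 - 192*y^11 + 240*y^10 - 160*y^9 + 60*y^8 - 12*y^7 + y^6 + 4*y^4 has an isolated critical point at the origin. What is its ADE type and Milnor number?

The Hessian of f at 0 has rank 1. Corank 1: A-series; mu = 5 gives A_5.

Type A_{5}, Milnor number mu = 5.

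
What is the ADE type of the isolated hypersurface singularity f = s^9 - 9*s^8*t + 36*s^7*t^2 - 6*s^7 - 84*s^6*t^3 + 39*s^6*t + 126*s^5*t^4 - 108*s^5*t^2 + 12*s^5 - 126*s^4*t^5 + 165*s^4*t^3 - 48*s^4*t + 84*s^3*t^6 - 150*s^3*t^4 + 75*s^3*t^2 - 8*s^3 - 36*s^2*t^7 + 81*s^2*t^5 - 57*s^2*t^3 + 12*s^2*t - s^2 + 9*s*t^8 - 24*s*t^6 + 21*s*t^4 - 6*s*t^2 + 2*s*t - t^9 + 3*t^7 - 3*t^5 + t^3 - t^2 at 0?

A2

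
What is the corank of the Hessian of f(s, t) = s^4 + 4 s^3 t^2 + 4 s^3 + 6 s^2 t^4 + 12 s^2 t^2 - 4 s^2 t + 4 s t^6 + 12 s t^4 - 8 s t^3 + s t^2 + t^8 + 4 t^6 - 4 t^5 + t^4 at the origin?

2

Hessian at 0 has rank 0.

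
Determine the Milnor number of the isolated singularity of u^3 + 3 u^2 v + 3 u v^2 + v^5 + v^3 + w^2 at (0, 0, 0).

The Hessian of f at 0 is [[0, 0, 0], [0, 0, 0], [0, 0, 2]] with rank 1, so corank 2. A Groebner basis of the Jacobian ideal J(f) in C{u,v,w} is {v^4, u^2 + 2*u*v + v^2, w}; counting standard monomials gives mu = 8. Corank 2; j^3 = (u + v)^3 is a perfect cube, so E-series; the 5-jet and mu = 8 give E_8.

8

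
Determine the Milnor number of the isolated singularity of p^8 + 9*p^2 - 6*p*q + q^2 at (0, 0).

7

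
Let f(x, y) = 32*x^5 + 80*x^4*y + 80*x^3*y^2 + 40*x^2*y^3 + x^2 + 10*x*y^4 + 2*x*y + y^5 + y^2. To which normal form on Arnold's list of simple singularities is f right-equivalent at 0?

The Hessian of f at 0 has rank 1. Corank 1: A-series; mu = 4 gives A_4.

A4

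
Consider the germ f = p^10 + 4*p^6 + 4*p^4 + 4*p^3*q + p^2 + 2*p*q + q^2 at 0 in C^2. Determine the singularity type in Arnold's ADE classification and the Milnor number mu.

Type A_{9}, Milnor number mu = 9.

The Hessian of f at 0 has rank 1. Corank 1: A-series; mu = 9 gives A_9.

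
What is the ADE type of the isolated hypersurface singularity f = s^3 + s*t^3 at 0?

E7

The Hessian of f at 0 is [[0, 0], [0, 0]] with rank 0, so corank 2. A Groebner basis of the Jacobian ideal J(f) in C{s,t} is {s^3, s*t^2, 3*s^2 + t^3}; counting standard monomials gives mu = 7. Corank 2; j^3 = s^3 is a perfect cube, so E-series; the 4-jet and mu = 7 give E_7.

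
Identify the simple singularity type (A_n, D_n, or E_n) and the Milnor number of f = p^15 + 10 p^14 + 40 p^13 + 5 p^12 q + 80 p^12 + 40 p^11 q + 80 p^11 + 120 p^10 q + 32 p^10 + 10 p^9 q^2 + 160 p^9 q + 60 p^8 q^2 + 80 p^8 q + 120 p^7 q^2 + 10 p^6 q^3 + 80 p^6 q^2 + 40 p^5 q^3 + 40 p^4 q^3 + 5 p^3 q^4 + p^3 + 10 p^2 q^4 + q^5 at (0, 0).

Type E_8, Milnor number mu = 8.

The Hessian of f at 0 has rank 0. Corank 2; j^3 = p^3 is a perfect cube, so E-series; the 5-jet and mu = 8 give E_8.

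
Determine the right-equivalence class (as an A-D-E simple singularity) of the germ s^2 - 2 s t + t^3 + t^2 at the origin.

A_{2}

The Hessian of f at 0 is [[2, -2], [-2, 2]] with rank 1, so corank 1. A Groebner basis of the Jacobian ideal J(f) in C{s,t} is {t^2, s - t}; counting standard monomials gives mu = 2. Corank 1: A-series; mu = 2 gives A_2.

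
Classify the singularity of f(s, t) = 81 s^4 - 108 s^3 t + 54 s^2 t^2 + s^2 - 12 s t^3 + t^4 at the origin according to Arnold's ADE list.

A_3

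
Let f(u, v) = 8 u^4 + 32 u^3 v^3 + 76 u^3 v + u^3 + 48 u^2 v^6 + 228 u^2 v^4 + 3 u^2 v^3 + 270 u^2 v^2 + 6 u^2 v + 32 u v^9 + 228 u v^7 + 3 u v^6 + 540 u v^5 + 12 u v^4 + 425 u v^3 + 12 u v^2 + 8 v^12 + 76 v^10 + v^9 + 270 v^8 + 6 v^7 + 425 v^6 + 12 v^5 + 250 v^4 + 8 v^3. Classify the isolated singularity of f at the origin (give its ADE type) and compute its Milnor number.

Type E_{7}, Milnor number mu = 7.

The Hessian of f at 0 is [[0, 0], [0, 0]] with rank 0, so corank 2. A Groebner basis of the Jacobian ideal J(f) in C{u,v} is {3*u^2/4 + 3*u*v + v^4 + v^3/4 + 3*v^2, u^3 + 27*u^2/2 + 54*u*v + 25*v^3/2 + 54*v^2, u^2*v - 17*u^2/4 - 17*u*v - 65*v^3/12 - 17*v^2, u^2 + u*v^2 + 4*u*v + 7*v^3/3 + 4*v^2}; counting standard monomials gives mu = 7. Corank 2; j^3 = (u + 2*v)^3 is a perfect cube, so E-series; the 4-jet and mu = 7 give E_7.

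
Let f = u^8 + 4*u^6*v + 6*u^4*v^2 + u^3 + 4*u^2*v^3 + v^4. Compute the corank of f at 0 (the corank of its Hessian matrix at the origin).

Hessian at 0 has rank 0.

2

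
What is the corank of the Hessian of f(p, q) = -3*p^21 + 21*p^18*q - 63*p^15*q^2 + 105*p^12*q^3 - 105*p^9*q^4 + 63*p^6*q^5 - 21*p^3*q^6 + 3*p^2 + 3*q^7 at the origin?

1

The Hessian at 0 is [[6, 0], [0, 0]] of rank 1; hence corank 1.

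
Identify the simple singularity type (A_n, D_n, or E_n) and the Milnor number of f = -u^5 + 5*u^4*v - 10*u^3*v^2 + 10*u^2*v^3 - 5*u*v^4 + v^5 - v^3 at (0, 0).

Type E8, Milnor number mu = 8.

The Hessian of f at 0 is [[0, 0], [0, 0]] with rank 0, so corank 2. A Groebner basis of the Jacobian ideal J(f) in C{u,v} is {u^4 - 4*u^3*v, v^2}; counting standard monomials gives mu = 8. Corank 2; j^3 = -v^3 is a perfect cube, so E-series; the 5-jet and mu = 8 give E_8.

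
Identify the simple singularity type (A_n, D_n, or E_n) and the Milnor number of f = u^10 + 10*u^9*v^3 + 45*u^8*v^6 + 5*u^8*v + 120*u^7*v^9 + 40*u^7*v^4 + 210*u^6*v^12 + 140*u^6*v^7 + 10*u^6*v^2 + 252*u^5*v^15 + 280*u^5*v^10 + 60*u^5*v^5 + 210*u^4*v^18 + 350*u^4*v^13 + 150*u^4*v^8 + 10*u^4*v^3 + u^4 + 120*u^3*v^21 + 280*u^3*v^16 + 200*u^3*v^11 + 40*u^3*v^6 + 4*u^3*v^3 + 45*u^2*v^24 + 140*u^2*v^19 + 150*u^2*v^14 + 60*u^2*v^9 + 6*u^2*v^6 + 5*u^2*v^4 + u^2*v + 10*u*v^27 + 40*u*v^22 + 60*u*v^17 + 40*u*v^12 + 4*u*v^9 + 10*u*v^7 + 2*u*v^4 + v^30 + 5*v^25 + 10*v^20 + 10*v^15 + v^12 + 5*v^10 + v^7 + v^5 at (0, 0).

Type D_6, Milnor number mu = 6.

The Hessian of f at 0 is [[0, 0], [0, 0]] with rank 0, so corank 2. A Groebner basis of the Jacobian ideal J(f) in C{u,v} is {u*v + v^4, u*v^2, u^2 - 5*u*v}; counting standard monomials gives mu = 6. Corank 2; j^3 = u^2*v has shape L^2 M (L != M), so D-series; mu = 6 gives D_6.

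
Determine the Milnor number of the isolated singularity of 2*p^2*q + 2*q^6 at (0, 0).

The Hessian of f at 0 has rank 0. Corank 2; j^3 = 2*p^2*q has shape L^2 M (L != M), so D-series; mu = 7 gives D_7.

7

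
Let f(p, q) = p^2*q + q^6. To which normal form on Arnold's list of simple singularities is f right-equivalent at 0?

D7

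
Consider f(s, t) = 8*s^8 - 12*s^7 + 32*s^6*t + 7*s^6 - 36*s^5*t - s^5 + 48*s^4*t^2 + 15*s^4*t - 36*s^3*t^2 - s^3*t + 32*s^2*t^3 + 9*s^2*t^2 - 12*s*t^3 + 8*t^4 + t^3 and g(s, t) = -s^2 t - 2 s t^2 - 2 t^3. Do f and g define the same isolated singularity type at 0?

The Hessian of f at 0 has rank 0. Corank 2; j^3 = t^3 is a perfect cube, so E-series; the 4-jet and mu = 7 give E_7. The Hessian of g at 0 has rank 0. Corank 2; j^3 = -t*(s^2 + 2*s*t + 2*t^2) splits into three distinct lines over C (the quadratic factor has nonzero discriminant), so D_4. f is E_7 but g is D_4, hence not right-equivalent.

No.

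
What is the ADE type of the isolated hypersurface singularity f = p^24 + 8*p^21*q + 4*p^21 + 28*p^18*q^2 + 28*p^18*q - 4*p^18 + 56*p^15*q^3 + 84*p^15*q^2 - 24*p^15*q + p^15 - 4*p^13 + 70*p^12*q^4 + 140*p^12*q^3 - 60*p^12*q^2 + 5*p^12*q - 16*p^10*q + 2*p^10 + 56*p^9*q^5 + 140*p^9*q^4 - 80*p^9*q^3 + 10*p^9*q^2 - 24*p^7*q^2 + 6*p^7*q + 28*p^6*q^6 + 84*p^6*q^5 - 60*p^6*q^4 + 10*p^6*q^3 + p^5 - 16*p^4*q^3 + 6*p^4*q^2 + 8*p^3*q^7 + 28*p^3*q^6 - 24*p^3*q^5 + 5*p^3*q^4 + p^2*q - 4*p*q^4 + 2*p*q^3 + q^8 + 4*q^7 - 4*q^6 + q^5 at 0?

D9

The Hessian of f at 0 has rank 0. Corank 2; j^3 = p^2*q has shape L^2 M (L != M), so D-series; mu = 9 gives D_9.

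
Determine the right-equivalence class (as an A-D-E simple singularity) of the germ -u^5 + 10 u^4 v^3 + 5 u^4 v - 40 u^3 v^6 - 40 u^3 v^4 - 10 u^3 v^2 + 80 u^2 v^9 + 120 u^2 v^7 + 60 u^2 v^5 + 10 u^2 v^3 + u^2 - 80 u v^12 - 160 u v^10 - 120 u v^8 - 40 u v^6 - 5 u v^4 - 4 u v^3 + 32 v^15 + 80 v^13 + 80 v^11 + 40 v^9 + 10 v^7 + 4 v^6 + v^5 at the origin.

A_4

The Hessian of f at 0 has rank 1. Corank 1: A-series; mu = 4 gives A_4.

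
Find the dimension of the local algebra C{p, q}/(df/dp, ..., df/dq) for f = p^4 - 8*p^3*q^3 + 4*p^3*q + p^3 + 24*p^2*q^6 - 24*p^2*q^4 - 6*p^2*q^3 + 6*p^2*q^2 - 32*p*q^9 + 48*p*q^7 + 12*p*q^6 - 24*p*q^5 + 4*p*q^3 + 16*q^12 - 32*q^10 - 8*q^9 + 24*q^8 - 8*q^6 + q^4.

6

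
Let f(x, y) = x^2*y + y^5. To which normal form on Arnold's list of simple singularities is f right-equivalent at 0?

The Hessian of f at 0 is [[0, 0], [0, 0]] with rank 0, so corank 2. A Groebner basis of the Jacobian ideal J(f) in C{x,y} is {x^2/5 + y^4, x^3, x*y}; counting standard monomials gives mu = 6. Corank 2; j^3 = x^2*y has shape L^2 M (L != M), so D-series; mu = 6 gives D_6.

D_6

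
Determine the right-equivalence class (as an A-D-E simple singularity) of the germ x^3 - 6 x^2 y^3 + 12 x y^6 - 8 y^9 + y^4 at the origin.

E6

The Hessian of f at 0 has rank 0. Corank 2; j^3 = x^3 is a perfect cube, so E-series; the 4-jet and mu = 6 give E_6.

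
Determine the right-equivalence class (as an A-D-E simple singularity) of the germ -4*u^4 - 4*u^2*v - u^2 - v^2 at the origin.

The Hessian of f at 0 has rank 2. Corank 0: nondegenerate Morse point, so A_1.

A_1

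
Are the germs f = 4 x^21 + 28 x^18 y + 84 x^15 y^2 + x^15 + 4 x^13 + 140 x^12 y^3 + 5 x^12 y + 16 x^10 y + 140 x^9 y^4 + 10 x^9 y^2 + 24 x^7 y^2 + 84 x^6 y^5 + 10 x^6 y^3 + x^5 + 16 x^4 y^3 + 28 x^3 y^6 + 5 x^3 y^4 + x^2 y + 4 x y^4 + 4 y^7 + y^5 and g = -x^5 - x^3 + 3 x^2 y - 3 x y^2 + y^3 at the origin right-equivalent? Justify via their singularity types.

No.

The Hessian of f at 0 is [[0, 0], [0, 0]] with rank 0, so corank 2. A Groebner basis of the Jacobian ideal J(f) in C{x,y} is {x*y/2 + y^4, x*y^2, x^2 - 5*x*y/2}; counting standard monomials gives mu = 6. Corank 2; j^3 = x^2*y has shape L^2 M (L != M), so D-series; mu = 6 gives D_6. The Hessian of g at 0 is [[0, 0], [0, 0]] with rank 0, so corank 2. A Groebner basis of the Jacobian ideal J(g) in C{x,y} is {y^5, x*y^3 - 3*y^4/4, x^2 - 2*x*y + y^2}; counting standard monomials gives mu = 8. Corank 2; j^3 = -(x - y)^3 is a perfect cube, so E-series; the 5-jet and mu = 8 give E_8. f is D_6 but g is E_8, hence not right-equivalent.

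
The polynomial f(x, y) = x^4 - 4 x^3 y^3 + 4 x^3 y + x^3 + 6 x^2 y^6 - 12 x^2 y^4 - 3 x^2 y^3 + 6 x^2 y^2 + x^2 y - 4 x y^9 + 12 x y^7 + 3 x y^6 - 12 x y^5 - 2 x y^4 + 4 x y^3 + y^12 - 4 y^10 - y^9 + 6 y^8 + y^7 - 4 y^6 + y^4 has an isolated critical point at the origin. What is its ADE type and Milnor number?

Type D_5, Milnor number mu = 5.

The Hessian of f at 0 is [[0, 0], [0, 0]] with rank 0, so corank 2. A Groebner basis of the Jacobian ideal J(f) in C{x,y} is {x*y^2, -x*y/4 + y^3, x^2 + x*y}; counting standard monomials gives mu = 5. Corank 2; j^3 = x^2*(x + y) has shape L^2 M (L != M), so D-series; mu = 5 gives D_5.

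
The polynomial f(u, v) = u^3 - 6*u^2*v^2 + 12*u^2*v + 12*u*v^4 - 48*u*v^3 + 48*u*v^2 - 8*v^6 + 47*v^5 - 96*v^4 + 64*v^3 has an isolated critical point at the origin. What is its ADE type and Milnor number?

Type E8, Milnor number mu = 8.

The Hessian of f at 0 is [[0, 0], [0, 0]] with rank 0, so corank 2. A Groebner basis of the Jacobian ideal J(f) in C{u,v} is {v^4, u^3 + 12*u^2*v + 12*u^2 + 96*u*v - 128*v^3 + 192*v^2, -u^2/4 + u*v^2 - 2*u*v + 4*v^3 - 4*v^2}; counting standard monomials gives mu = 8. Corank 2; j^3 = (u + 4*v)^3 is a perfect cube, so E-series; the 5-jet and mu = 8 give E_8.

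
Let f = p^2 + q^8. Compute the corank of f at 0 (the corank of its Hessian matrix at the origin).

The Hessian at 0 is [[2, 0], [0, 0]] of rank 1; hence corank 1.

1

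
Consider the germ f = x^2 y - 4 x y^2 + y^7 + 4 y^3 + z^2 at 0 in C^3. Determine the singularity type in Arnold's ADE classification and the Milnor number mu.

Type D8, Milnor number mu = 8.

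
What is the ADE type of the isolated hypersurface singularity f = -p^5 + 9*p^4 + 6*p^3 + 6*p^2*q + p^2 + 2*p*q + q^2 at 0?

A_4

The Hessian of f at 0 has rank 1. Corank 1: A-series; mu = 4 gives A_4.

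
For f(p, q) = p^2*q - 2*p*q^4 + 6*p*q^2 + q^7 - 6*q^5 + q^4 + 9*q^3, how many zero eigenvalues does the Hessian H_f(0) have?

2

Hessian at 0 has rank 0.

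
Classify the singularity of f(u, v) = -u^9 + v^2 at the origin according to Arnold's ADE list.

A_{8}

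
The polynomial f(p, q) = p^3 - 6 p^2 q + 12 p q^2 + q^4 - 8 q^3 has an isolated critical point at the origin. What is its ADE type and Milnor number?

The Hessian of f at 0 has rank 0. Corank 2; j^3 = (p - 2*q)^3 is a perfect cube, so E-series; the 4-jet and mu = 6 give E_6.

Type E6, Milnor number mu = 6.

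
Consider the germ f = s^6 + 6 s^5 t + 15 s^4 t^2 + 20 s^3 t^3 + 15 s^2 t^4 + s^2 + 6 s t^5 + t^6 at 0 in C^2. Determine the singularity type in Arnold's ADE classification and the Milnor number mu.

Type A_{5}, Milnor number mu = 5.

The Hessian of f at 0 has rank 1. Corank 1: A-series; mu = 5 gives A_5.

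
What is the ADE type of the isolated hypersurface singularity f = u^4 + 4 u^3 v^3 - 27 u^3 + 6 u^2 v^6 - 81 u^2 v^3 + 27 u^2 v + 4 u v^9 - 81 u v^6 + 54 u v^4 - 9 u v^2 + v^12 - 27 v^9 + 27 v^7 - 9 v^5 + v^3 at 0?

E6

The Hessian of f at 0 is [[0, 0], [0, 0]] with rank 0, so corank 2. A Groebner basis of the Jacobian ideal J(f) in C{u,v} is {v^4, u*v^2 - 2*v^3/9, u^2 - 2*u*v/3 + v^2/9}; counting standard monomials gives mu = 6. Corank 2; j^3 = -(3*u - v)^3 is a perfect cube, so E-series; the 4-jet and mu = 6 give E_6.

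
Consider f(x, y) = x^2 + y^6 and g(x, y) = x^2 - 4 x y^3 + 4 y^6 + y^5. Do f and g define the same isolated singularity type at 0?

The Hessian of f at 0 has rank 1. Corank 1: A-series; mu = 5 gives A_5. The Hessian of g at 0 has rank 1. Corank 1: A-series; mu = 4 gives A_4. f is A_5 but g is A_4, hence not right-equivalent.

No.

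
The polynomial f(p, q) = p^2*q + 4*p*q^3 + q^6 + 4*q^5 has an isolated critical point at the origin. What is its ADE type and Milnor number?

The Hessian of f at 0 is [[0, 0], [0, 0]] with rank 0, so corank 2. A Groebner basis of the Jacobian ideal J(f) in C{p,q} is {p^3, p^2*q + 2*p^2/3 + 4*p*q^2/3, p*q/2 + q^3}; counting standard monomials gives mu = 7. Corank 2; j^3 = p^2*q has shape L^2 M (L != M), so D-series; mu = 7 gives D_7.

Type D_7, Milnor number mu = 7.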